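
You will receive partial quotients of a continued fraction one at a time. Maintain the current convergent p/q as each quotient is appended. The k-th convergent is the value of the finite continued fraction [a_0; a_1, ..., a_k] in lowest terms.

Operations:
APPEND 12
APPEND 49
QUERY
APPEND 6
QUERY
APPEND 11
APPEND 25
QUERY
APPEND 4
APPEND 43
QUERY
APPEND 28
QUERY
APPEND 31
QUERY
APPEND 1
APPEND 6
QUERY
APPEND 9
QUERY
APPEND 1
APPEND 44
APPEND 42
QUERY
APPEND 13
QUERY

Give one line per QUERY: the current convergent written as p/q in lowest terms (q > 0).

APPEND 12: p_0 = 12·1 + 0 = 12, q_0 = 12·0 + 1 = 1 → 12/1
APPEND 49: p_1 = 49·12 + 1 = 589, q_1 = 49·1 + 0 = 49 → 589/49
APPEND 6: p_2 = 6·589 + 12 = 3546, q_2 = 6·49 + 1 = 295 → 3546/295
APPEND 11: p_3 = 11·3546 + 589 = 39595, q_3 = 11·295 + 49 = 3294 → 39595/3294
APPEND 25: p_4 = 25·39595 + 3546 = 993421, q_4 = 25·3294 + 295 = 82645 → 993421/82645
APPEND 4: p_5 = 4·993421 + 39595 = 4013279, q_5 = 4·82645 + 3294 = 333874 → 4013279/333874
APPEND 43: p_6 = 43·4013279 + 993421 = 173564418, q_6 = 43·333874 + 82645 = 14439227 → 173564418/14439227
APPEND 28: p_7 = 28·173564418 + 4013279 = 4863816983, q_7 = 28·14439227 + 333874 = 404632230 → 4863816983/404632230
APPEND 31: p_8 = 31·4863816983 + 173564418 = 150951890891, q_8 = 31·404632230 + 14439227 = 12558038357 → 150951890891/12558038357
APPEND 1: p_9 = 1·150951890891 + 4863816983 = 155815707874, q_9 = 1·12558038357 + 404632230 = 12962670587 → 155815707874/12962670587
APPEND 6: p_10 = 6·155815707874 + 150951890891 = 1085846138135, q_10 = 6·12962670587 + 12558038357 = 90334061879 → 1085846138135/90334061879
APPEND 9: p_11 = 9·1085846138135 + 155815707874 = 9928430951089, q_11 = 9·90334061879 + 12962670587 = 825969227498 → 9928430951089/825969227498
APPEND 1: p_12 = 1·9928430951089 + 1085846138135 = 11014277089224, q_12 = 1·825969227498 + 90334061879 = 916303289377 → 11014277089224/916303289377
APPEND 44: p_13 = 44·11014277089224 + 9928430951089 = 494556622876945, q_13 = 44·916303289377 + 825969227498 = 41143313960086 → 494556622876945/41143313960086
APPEND 42: p_14 = 42·494556622876945 + 11014277089224 = 20782392437920914, q_14 = 42·41143313960086 + 916303289377 = 1728935489612989 → 20782392437920914/1728935489612989
APPEND 13: p_15 = 13·20782392437920914 + 494556622876945 = 270665658315848827, q_15 = 13·1728935489612989 + 41143313960086 = 22517304678928943 → 270665658315848827/22517304678928943

589/49
3546/295
993421/82645
173564418/14439227
4863816983/404632230
150951890891/12558038357
1085846138135/90334061879
9928430951089/825969227498
20782392437920914/1728935489612989
270665658315848827/22517304678928943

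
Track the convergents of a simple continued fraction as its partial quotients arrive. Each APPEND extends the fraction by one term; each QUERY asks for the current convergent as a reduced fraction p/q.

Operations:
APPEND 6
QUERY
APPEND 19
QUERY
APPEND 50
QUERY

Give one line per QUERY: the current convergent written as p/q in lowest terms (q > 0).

6/1
115/19
5756/951

APPEND 6: p_0 = 6·1 + 0 = 6, q_0 = 6·0 + 1 = 1 → 6/1
APPEND 19: p_1 = 19·6 + 1 = 115, q_1 = 19·1 + 0 = 19 → 115/19
APPEND 50: p_2 = 50·115 + 6 = 5756, q_2 = 50·19 + 1 = 951 → 5756/951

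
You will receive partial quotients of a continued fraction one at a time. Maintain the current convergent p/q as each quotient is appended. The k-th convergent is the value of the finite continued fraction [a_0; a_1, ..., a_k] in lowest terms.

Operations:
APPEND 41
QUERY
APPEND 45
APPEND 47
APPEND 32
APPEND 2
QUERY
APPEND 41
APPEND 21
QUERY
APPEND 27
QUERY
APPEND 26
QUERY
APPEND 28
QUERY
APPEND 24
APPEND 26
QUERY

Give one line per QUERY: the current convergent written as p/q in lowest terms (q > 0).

APPEND 41: p_0 = 41·1 + 0 = 41, q_0 = 41·0 + 1 = 1 → 41/1
APPEND 45: p_1 = 45·41 + 1 = 1846, q_1 = 45·1 + 0 = 45 → 1846/45
APPEND 47: p_2 = 47·1846 + 41 = 86803, q_2 = 47·45 + 1 = 2116 → 86803/2116
APPEND 32: p_3 = 32·86803 + 1846 = 2779542, q_3 = 32·2116 + 45 = 67757 → 2779542/67757
APPEND 2: p_4 = 2·2779542 + 86803 = 5645887, q_4 = 2·67757 + 2116 = 137630 → 5645887/137630
APPEND 41: p_5 = 41·5645887 + 2779542 = 234260909, q_5 = 41·137630 + 67757 = 5710587 → 234260909/5710587
APPEND 21: p_6 = 21·234260909 + 5645887 = 4925124976, q_6 = 21·5710587 + 137630 = 120059957 → 4925124976/120059957
APPEND 27: p_7 = 27·4925124976 + 234260909 = 133212635261, q_7 = 27·120059957 + 5710587 = 3247329426 → 133212635261/3247329426
APPEND 26: p_8 = 26·133212635261 + 4925124976 = 3468453641762, q_8 = 26·3247329426 + 120059957 = 84550625033 → 3468453641762/84550625033
APPEND 28: p_9 = 28·3468453641762 + 133212635261 = 97249914604597, q_9 = 28·84550625033 + 3247329426 = 2370664830350 → 97249914604597/2370664830350
APPEND 24: p_10 = 24·97249914604597 + 3468453641762 = 2337466404152090, q_10 = 24·2370664830350 + 84550625033 = 56980506553433 → 2337466404152090/56980506553433
APPEND 26: p_11 = 26·2337466404152090 + 97249914604597 = 60871376422558937, q_11 = 26·56980506553433 + 2370664830350 = 1483863835219608 → 60871376422558937/1483863835219608

41/1
5645887/137630
4925124976/120059957
133212635261/3247329426
3468453641762/84550625033
97249914604597/2370664830350
60871376422558937/1483863835219608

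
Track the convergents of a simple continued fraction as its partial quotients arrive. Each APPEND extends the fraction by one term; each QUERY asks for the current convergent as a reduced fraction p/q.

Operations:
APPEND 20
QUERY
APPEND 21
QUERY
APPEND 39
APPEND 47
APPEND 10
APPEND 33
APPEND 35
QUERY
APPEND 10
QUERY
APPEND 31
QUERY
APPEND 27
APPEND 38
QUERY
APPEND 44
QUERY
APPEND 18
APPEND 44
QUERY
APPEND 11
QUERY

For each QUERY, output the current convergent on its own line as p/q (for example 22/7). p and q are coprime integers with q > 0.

20/1
421/21
8982564614/448062715
90082069501/4493417901
2801526719145/139744017646
2880591059202953/143687856002680
126821737908416348/6326043246012263
100696384167979093896/5022874559751842479
1109945897721180730073/55365632623554490683

APPEND 20: p_0 = 20·1 + 0 = 20, q_0 = 20·0 + 1 = 1 → 20/1
APPEND 21: p_1 = 21·20 + 1 = 421, q_1 = 21·1 + 0 = 21 → 421/21
APPEND 39: p_2 = 39·421 + 20 = 16439, q_2 = 39·21 + 1 = 820 → 16439/820
APPEND 47: p_3 = 47·16439 + 421 = 773054, q_3 = 47·820 + 21 = 38561 → 773054/38561
APPEND 10: p_4 = 10·773054 + 16439 = 7746979, q_4 = 10·38561 + 820 = 386430 → 7746979/386430
APPEND 33: p_5 = 33·7746979 + 773054 = 256423361, q_5 = 33·386430 + 38561 = 12790751 → 256423361/12790751
APPEND 35: p_6 = 35·256423361 + 7746979 = 8982564614, q_6 = 35·12790751 + 386430 = 448062715 → 8982564614/448062715
APPEND 10: p_7 = 10·8982564614 + 256423361 = 90082069501, q_7 = 10·448062715 + 12790751 = 4493417901 → 90082069501/4493417901
APPEND 31: p_8 = 31·90082069501 + 8982564614 = 2801526719145, q_8 = 31·4493417901 + 448062715 = 139744017646 → 2801526719145/139744017646
APPEND 27: p_9 = 27·2801526719145 + 90082069501 = 75731303486416, q_9 = 27·139744017646 + 4493417901 = 3777581894343 → 75731303486416/3777581894343
APPEND 38: p_10 = 38·75731303486416 + 2801526719145 = 2880591059202953, q_10 = 38·3777581894343 + 139744017646 = 143687856002680 → 2880591059202953/143687856002680
APPEND 44: p_11 = 44·2880591059202953 + 75731303486416 = 126821737908416348, q_11 = 44·143687856002680 + 3777581894343 = 6326043246012263 → 126821737908416348/6326043246012263
APPEND 18: p_12 = 18·126821737908416348 + 2880591059202953 = 2285671873410697217, q_12 = 18·6326043246012263 + 143687856002680 = 114012466284223414 → 2285671873410697217/114012466284223414
APPEND 44: p_13 = 44·2285671873410697217 + 126821737908416348 = 100696384167979093896, q_13 = 44·114012466284223414 + 6326043246012263 = 5022874559751842479 → 100696384167979093896/5022874559751842479
APPEND 11: p_14 = 11·100696384167979093896 + 2285671873410697217 = 1109945897721180730073, q_14 = 11·5022874559751842479 + 114012466284223414 = 55365632623554490683 → 1109945897721180730073/55365632623554490683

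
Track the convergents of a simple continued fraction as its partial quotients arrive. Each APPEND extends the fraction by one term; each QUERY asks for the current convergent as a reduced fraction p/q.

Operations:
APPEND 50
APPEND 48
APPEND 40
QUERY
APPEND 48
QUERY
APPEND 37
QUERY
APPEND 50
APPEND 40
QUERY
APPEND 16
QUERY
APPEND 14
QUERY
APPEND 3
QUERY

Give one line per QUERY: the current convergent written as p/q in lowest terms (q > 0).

96090/1921
4614721/92256
170840767/3415393
342036963607/6837891633
5481138070783/109577128034
77077969954569/1540917684109
236715047934490/4732330180361

APPEND 50: p_0 = 50·1 + 0 = 50, q_0 = 50·0 + 1 = 1 → 50/1
APPEND 48: p_1 = 48·50 + 1 = 2401, q_1 = 48·1 + 0 = 48 → 2401/48
APPEND 40: p_2 = 40·2401 + 50 = 96090, q_2 = 40·48 + 1 = 1921 → 96090/1921
APPEND 48: p_3 = 48·96090 + 2401 = 4614721, q_3 = 48·1921 + 48 = 92256 → 4614721/92256
APPEND 37: p_4 = 37·4614721 + 96090 = 170840767, q_4 = 37·92256 + 1921 = 3415393 → 170840767/3415393
APPEND 50: p_5 = 50·170840767 + 4614721 = 8546653071, q_5 = 50·3415393 + 92256 = 170861906 → 8546653071/170861906
APPEND 40: p_6 = 40·8546653071 + 170840767 = 342036963607, q_6 = 40·170861906 + 3415393 = 6837891633 → 342036963607/6837891633
APPEND 16: p_7 = 16·342036963607 + 8546653071 = 5481138070783, q_7 = 16·6837891633 + 170861906 = 109577128034 → 5481138070783/109577128034
APPEND 14: p_8 = 14·5481138070783 + 342036963607 = 77077969954569, q_8 = 14·109577128034 + 6837891633 = 1540917684109 → 77077969954569/1540917684109
APPEND 3: p_9 = 3·77077969954569 + 5481138070783 = 236715047934490, q_9 = 3·1540917684109 + 109577128034 = 4732330180361 → 236715047934490/4732330180361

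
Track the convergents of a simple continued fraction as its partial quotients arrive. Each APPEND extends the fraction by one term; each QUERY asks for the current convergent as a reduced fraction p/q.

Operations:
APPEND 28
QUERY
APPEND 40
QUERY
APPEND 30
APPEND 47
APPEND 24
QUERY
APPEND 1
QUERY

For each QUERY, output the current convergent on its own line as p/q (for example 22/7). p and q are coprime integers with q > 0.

28/1
1121/40
38026786/1356889
39609833/1413376

APPEND 28: p_0 = 28·1 + 0 = 28, q_0 = 28·0 + 1 = 1 → 28/1
APPEND 40: p_1 = 40·28 + 1 = 1121, q_1 = 40·1 + 0 = 40 → 1121/40
APPEND 30: p_2 = 30·1121 + 28 = 33658, q_2 = 30·40 + 1 = 1201 → 33658/1201
APPEND 47: p_3 = 47·33658 + 1121 = 1583047, q_3 = 47·1201 + 40 = 56487 → 1583047/56487
APPEND 24: p_4 = 24·1583047 + 33658 = 38026786, q_4 = 24·56487 + 1201 = 1356889 → 38026786/1356889
APPEND 1: p_5 = 1·38026786 + 1583047 = 39609833, q_5 = 1·1356889 + 56487 = 1413376 → 39609833/1413376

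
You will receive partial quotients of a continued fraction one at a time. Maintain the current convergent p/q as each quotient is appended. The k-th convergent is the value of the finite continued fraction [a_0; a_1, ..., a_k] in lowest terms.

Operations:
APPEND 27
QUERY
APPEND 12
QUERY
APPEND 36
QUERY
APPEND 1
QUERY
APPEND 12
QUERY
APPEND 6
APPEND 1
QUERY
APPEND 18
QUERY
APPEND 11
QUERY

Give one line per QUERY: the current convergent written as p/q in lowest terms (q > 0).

APPEND 27: p_0 = 27·1 + 0 = 27, q_0 = 27·0 + 1 = 1 → 27/1
APPEND 12: p_1 = 12·27 + 1 = 325, q_1 = 12·1 + 0 = 12 → 325/12
APPEND 36: p_2 = 36·325 + 27 = 11727, q_2 = 36·12 + 1 = 433 → 11727/433
APPEND 1: p_3 = 1·11727 + 325 = 12052, q_3 = 1·433 + 12 = 445 → 12052/445
APPEND 12: p_4 = 12·12052 + 11727 = 156351, q_4 = 12·445 + 433 = 5773 → 156351/5773
APPEND 6: p_5 = 6·156351 + 12052 = 950158, q_5 = 6·5773 + 445 = 35083 → 950158/35083
APPEND 1: p_6 = 1·950158 + 156351 = 1106509, q_6 = 1·35083 + 5773 = 40856 → 1106509/40856
APPEND 18: p_7 = 18·1106509 + 950158 = 20867320, q_7 = 18·40856 + 35083 = 770491 → 20867320/770491
APPEND 11: p_8 = 11·20867320 + 1106509 = 230647029, q_8 = 11·770491 + 40856 = 8516257 → 230647029/8516257

27/1
325/12
11727/433
12052/445
156351/5773
1106509/40856
20867320/770491
230647029/8516257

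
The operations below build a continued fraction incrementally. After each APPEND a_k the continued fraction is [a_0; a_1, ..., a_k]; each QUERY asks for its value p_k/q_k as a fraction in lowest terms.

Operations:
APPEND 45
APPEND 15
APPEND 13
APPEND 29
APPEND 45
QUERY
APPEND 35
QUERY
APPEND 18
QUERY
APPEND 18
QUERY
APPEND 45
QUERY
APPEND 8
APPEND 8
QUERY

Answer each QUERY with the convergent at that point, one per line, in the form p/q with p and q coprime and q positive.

11566318/256651
405077963/8988484
7302969652/162049363
131858531699/2925877018
5940936896107/131826515173
387215766500547/8592130502389

APPEND 45: p_0 = 45·1 + 0 = 45, q_0 = 45·0 + 1 = 1 → 45/1
APPEND 15: p_1 = 15·45 + 1 = 676, q_1 = 15·1 + 0 = 15 → 676/15
APPEND 13: p_2 = 13·676 + 45 = 8833, q_2 = 13·15 + 1 = 196 → 8833/196
APPEND 29: p_3 = 29·8833 + 676 = 256833, q_3 = 29·196 + 15 = 5699 → 256833/5699
APPEND 45: p_4 = 45·256833 + 8833 = 11566318, q_4 = 45·5699 + 196 = 256651 → 11566318/256651
APPEND 35: p_5 = 35·11566318 + 256833 = 405077963, q_5 = 35·256651 + 5699 = 8988484 → 405077963/8988484
APPEND 18: p_6 = 18·405077963 + 11566318 = 7302969652, q_6 = 18·8988484 + 256651 = 162049363 → 7302969652/162049363
APPEND 18: p_7 = 18·7302969652 + 405077963 = 131858531699, q_7 = 18·162049363 + 8988484 = 2925877018 → 131858531699/2925877018
APPEND 45: p_8 = 45·131858531699 + 7302969652 = 5940936896107, q_8 = 45·2925877018 + 162049363 = 131826515173 → 5940936896107/131826515173
APPEND 8: p_9 = 8·5940936896107 + 131858531699 = 47659353700555, q_9 = 8·131826515173 + 2925877018 = 1057537998402 → 47659353700555/1057537998402
APPEND 8: p_10 = 8·47659353700555 + 5940936896107 = 387215766500547, q_10 = 8·1057537998402 + 131826515173 = 8592130502389 → 387215766500547/8592130502389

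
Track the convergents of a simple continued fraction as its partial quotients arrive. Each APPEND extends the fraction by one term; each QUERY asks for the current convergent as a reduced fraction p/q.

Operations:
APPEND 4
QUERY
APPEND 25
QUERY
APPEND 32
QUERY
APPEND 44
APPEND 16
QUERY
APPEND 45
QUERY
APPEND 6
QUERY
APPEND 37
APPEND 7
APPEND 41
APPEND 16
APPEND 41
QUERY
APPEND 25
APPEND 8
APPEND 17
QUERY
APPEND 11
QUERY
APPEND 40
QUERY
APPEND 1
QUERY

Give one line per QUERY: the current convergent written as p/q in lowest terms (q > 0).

4/1
101/25
3236/801
2282996/565105
102877305/25464994
619546826/153355069
4380231032397929/1084228994515623
15091369351397893137/3735533604667533472
166886342683203215332/41309010914600786319
6690545076679526506417/1656095970188698986232
6857431419362729721749/1697404981103299772551

APPEND 4: p_0 = 4·1 + 0 = 4, q_0 = 4·0 + 1 = 1 → 4/1
APPEND 25: p_1 = 25·4 + 1 = 101, q_1 = 25·1 + 0 = 25 → 101/25
APPEND 32: p_2 = 32·101 + 4 = 3236, q_2 = 32·25 + 1 = 801 → 3236/801
APPEND 44: p_3 = 44·3236 + 101 = 142485, q_3 = 44·801 + 25 = 35269 → 142485/35269
APPEND 16: p_4 = 16·142485 + 3236 = 2282996, q_4 = 16·35269 + 801 = 565105 → 2282996/565105
APPEND 45: p_5 = 45·2282996 + 142485 = 102877305, q_5 = 45·565105 + 35269 = 25464994 → 102877305/25464994
APPEND 6: p_6 = 6·102877305 + 2282996 = 619546826, q_6 = 6·25464994 + 565105 = 153355069 → 619546826/153355069
APPEND 37: p_7 = 37·619546826 + 102877305 = 23026109867, q_7 = 37·153355069 + 25464994 = 5699602547 → 23026109867/5699602547
APPEND 7: p_8 = 7·23026109867 + 619546826 = 161802315895, q_8 = 7·5699602547 + 153355069 = 40050572898 → 161802315895/40050572898
APPEND 41: p_9 = 41·161802315895 + 23026109867 = 6656921061562, q_9 = 41·40050572898 + 5699602547 = 1647773091365 → 6656921061562/1647773091365
APPEND 16: p_10 = 16·6656921061562 + 161802315895 = 106672539300887, q_10 = 16·1647773091365 + 40050572898 = 26404420034738 → 106672539300887/26404420034738
APPEND 41: p_11 = 41·106672539300887 + 6656921061562 = 4380231032397929, q_11 = 41·26404420034738 + 1647773091365 = 1084228994515623 → 4380231032397929/1084228994515623
APPEND 25: p_12 = 25·4380231032397929 + 106672539300887 = 109612448349249112, q_12 = 25·1084228994515623 + 26404420034738 = 27132129282925313 → 109612448349249112/27132129282925313
APPEND 8: p_13 = 8·109612448349249112 + 4380231032397929 = 881279817826390825, q_13 = 8·27132129282925313 + 1084228994515623 = 218141263257918127 → 881279817826390825/218141263257918127
APPEND 17: p_14 = 17·881279817826390825 + 109612448349249112 = 15091369351397893137, q_14 = 17·218141263257918127 + 27132129282925313 = 3735533604667533472 → 15091369351397893137/3735533604667533472
APPEND 11: p_15 = 11·15091369351397893137 + 881279817826390825 = 166886342683203215332, q_15 = 11·3735533604667533472 + 218141263257918127 = 41309010914600786319 → 166886342683203215332/41309010914600786319
APPEND 40: p_16 = 40·166886342683203215332 + 15091369351397893137 = 6690545076679526506417, q_16 = 40·41309010914600786319 + 3735533604667533472 = 1656095970188698986232 → 6690545076679526506417/1656095970188698986232
APPEND 1: p_17 = 1·6690545076679526506417 + 166886342683203215332 = 6857431419362729721749, q_17 = 1·1656095970188698986232 + 41309010914600786319 = 1697404981103299772551 → 6857431419362729721749/1697404981103299772551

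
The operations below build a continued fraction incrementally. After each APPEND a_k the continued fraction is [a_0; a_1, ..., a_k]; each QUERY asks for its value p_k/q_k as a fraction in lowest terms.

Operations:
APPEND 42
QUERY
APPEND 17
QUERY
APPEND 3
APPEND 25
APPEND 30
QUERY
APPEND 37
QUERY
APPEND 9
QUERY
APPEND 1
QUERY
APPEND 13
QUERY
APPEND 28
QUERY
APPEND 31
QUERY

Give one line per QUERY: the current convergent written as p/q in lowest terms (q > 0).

APPEND 42: p_0 = 42·1 + 0 = 42, q_0 = 42·0 + 1 = 1 → 42/1
APPEND 17: p_1 = 17·42 + 1 = 715, q_1 = 17·1 + 0 = 17 → 715/17
APPEND 3: p_2 = 3·715 + 42 = 2187, q_2 = 3·17 + 1 = 52 → 2187/52
APPEND 25: p_3 = 25·2187 + 715 = 55390, q_3 = 25·52 + 17 = 1317 → 55390/1317
APPEND 30: p_4 = 30·55390 + 2187 = 1663887, q_4 = 30·1317 + 52 = 39562 → 1663887/39562
APPEND 37: p_5 = 37·1663887 + 55390 = 61619209, q_5 = 37·39562 + 1317 = 1465111 → 61619209/1465111
APPEND 9: p_6 = 9·61619209 + 1663887 = 556236768, q_6 = 9·1465111 + 39562 = 13225561 → 556236768/13225561
APPEND 1: p_7 = 1·556236768 + 61619209 = 617855977, q_7 = 1·13225561 + 1465111 = 14690672 → 617855977/14690672
APPEND 13: p_8 = 13·617855977 + 556236768 = 8588364469, q_8 = 13·14690672 + 13225561 = 204204297 → 8588364469/204204297
APPEND 28: p_9 = 28·8588364469 + 617855977 = 241092061109, q_9 = 28·204204297 + 14690672 = 5732410988 → 241092061109/5732410988
APPEND 31: p_10 = 31·241092061109 + 8588364469 = 7482442258848, q_10 = 31·5732410988 + 204204297 = 177908944925 → 7482442258848/177908944925

42/1
715/17
1663887/39562
61619209/1465111
556236768/13225561
617855977/14690672
8588364469/204204297
241092061109/5732410988
7482442258848/177908944925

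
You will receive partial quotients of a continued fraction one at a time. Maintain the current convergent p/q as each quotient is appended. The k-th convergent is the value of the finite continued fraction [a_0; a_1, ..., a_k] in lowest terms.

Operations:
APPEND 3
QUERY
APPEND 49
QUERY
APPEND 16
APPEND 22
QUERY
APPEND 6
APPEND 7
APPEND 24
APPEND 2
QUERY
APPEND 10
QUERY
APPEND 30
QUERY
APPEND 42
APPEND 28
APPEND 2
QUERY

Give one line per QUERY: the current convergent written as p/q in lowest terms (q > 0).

APPEND 3: p_0 = 3·1 + 0 = 3, q_0 = 3·0 + 1 = 1 → 3/1
APPEND 49: p_1 = 49·3 + 1 = 148, q_1 = 49·1 + 0 = 49 → 148/49
APPEND 16: p_2 = 16·148 + 3 = 2371, q_2 = 16·49 + 1 = 785 → 2371/785
APPEND 22: p_3 = 22·2371 + 148 = 52310, q_3 = 22·785 + 49 = 17319 → 52310/17319
APPEND 6: p_4 = 6·52310 + 2371 = 316231, q_4 = 6·17319 + 785 = 104699 → 316231/104699
APPEND 7: p_5 = 7·316231 + 52310 = 2265927, q_5 = 7·104699 + 17319 = 750212 → 2265927/750212
APPEND 24: p_6 = 24·2265927 + 316231 = 54698479, q_6 = 24·750212 + 104699 = 18109787 → 54698479/18109787
APPEND 2: p_7 = 2·54698479 + 2265927 = 111662885, q_7 = 2·18109787 + 750212 = 36969786 → 111662885/36969786
APPEND 10: p_8 = 10·111662885 + 54698479 = 1171327329, q_8 = 10·36969786 + 18109787 = 387807647 → 1171327329/387807647
APPEND 30: p_9 = 30·1171327329 + 111662885 = 35251482755, q_9 = 30·387807647 + 36969786 = 11671199196 → 35251482755/11671199196
APPEND 42: p_10 = 42·35251482755 + 1171327329 = 1481733603039, q_10 = 42·11671199196 + 387807647 = 490578173879 → 1481733603039/490578173879
APPEND 28: p_11 = 28·1481733603039 + 35251482755 = 41523792367847, q_11 = 28·490578173879 + 11671199196 = 13747860067808 → 41523792367847/13747860067808
APPEND 2: p_12 = 2·41523792367847 + 1481733603039 = 84529318338733, q_12 = 2·13747860067808 + 490578173879 = 27986298309495 → 84529318338733/27986298309495

3/1
148/49
52310/17319
111662885/36969786
1171327329/387807647
35251482755/11671199196
84529318338733/27986298309495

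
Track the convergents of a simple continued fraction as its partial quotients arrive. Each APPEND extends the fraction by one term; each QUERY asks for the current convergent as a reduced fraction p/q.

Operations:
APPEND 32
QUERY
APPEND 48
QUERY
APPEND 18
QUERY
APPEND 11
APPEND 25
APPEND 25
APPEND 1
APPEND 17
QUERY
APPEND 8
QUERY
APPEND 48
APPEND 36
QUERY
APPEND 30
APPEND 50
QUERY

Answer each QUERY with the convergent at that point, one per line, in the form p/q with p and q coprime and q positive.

32/1
1537/48
27698/865
3593506961/112224114
28948121801/904040915
50180668844525/1567126810139
75390839103302475/2354432651420339

APPEND 32: p_0 = 32·1 + 0 = 32, q_0 = 32·0 + 1 = 1 → 32/1
APPEND 48: p_1 = 48·32 + 1 = 1537, q_1 = 48·1 + 0 = 48 → 1537/48
APPEND 18: p_2 = 18·1537 + 32 = 27698, q_2 = 18·48 + 1 = 865 → 27698/865
APPEND 11: p_3 = 11·27698 + 1537 = 306215, q_3 = 11·865 + 48 = 9563 → 306215/9563
APPEND 25: p_4 = 25·306215 + 27698 = 7683073, q_4 = 25·9563 + 865 = 239940 → 7683073/239940
APPEND 25: p_5 = 25·7683073 + 306215 = 192383040, q_5 = 25·239940 + 9563 = 6008063 → 192383040/6008063
APPEND 1: p_6 = 1·192383040 + 7683073 = 200066113, q_6 = 1·6008063 + 239940 = 6248003 → 200066113/6248003
APPEND 17: p_7 = 17·200066113 + 192383040 = 3593506961, q_7 = 17·6248003 + 6008063 = 112224114 → 3593506961/112224114
APPEND 8: p_8 = 8·3593506961 + 200066113 = 28948121801, q_8 = 8·112224114 + 6248003 = 904040915 → 28948121801/904040915
APPEND 48: p_9 = 48·28948121801 + 3593506961 = 1393103353409, q_9 = 48·904040915 + 112224114 = 43506188034 → 1393103353409/43506188034
APPEND 36: p_10 = 36·1393103353409 + 28948121801 = 50180668844525, q_10 = 36·43506188034 + 904040915 = 1567126810139 → 50180668844525/1567126810139
APPEND 30: p_11 = 30·50180668844525 + 1393103353409 = 1506813168689159, q_11 = 30·1567126810139 + 43506188034 = 47057310492204 → 1506813168689159/47057310492204
APPEND 50: p_12 = 50·1506813168689159 + 50180668844525 = 75390839103302475, q_12 = 50·47057310492204 + 1567126810139 = 2354432651420339 → 75390839103302475/2354432651420339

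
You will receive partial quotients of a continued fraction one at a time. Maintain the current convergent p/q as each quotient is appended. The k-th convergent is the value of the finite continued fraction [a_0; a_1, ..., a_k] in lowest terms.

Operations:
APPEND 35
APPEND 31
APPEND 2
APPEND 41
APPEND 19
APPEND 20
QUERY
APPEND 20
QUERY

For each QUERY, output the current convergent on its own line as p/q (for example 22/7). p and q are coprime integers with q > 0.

34933453/997194
700411154/19993609

APPEND 35: p_0 = 35·1 + 0 = 35, q_0 = 35·0 + 1 = 1 → 35/1
APPEND 31: p_1 = 31·35 + 1 = 1086, q_1 = 31·1 + 0 = 31 → 1086/31
APPEND 2: p_2 = 2·1086 + 35 = 2207, q_2 = 2·31 + 1 = 63 → 2207/63
APPEND 41: p_3 = 41·2207 + 1086 = 91573, q_3 = 41·63 + 31 = 2614 → 91573/2614
APPEND 19: p_4 = 19·91573 + 2207 = 1742094, q_4 = 19·2614 + 63 = 49729 → 1742094/49729
APPEND 20: p_5 = 20·1742094 + 91573 = 34933453, q_5 = 20·49729 + 2614 = 997194 → 34933453/997194
APPEND 20: p_6 = 20·34933453 + 1742094 = 700411154, q_6 = 20·997194 + 49729 = 19993609 → 700411154/19993609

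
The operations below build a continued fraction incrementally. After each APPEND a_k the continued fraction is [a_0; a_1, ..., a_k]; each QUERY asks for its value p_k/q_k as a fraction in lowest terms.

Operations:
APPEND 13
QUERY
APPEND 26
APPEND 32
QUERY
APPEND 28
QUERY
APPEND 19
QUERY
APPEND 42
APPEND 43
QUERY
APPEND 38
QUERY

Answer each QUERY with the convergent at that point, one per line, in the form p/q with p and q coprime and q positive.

APPEND 13: p_0 = 13·1 + 0 = 13, q_0 = 13·0 + 1 = 1 → 13/1
APPEND 26: p_1 = 26·13 + 1 = 339, q_1 = 26·1 + 0 = 26 → 339/26
APPEND 32: p_2 = 32·339 + 13 = 10861, q_2 = 32·26 + 1 = 833 → 10861/833
APPEND 28: p_3 = 28·10861 + 339 = 304447, q_3 = 28·833 + 26 = 23350 → 304447/23350
APPEND 19: p_4 = 19·304447 + 10861 = 5795354, q_4 = 19·23350 + 833 = 444483 → 5795354/444483
APPEND 42: p_5 = 42·5795354 + 304447 = 243709315, q_5 = 42·444483 + 23350 = 18691636 → 243709315/18691636
APPEND 43: p_6 = 43·243709315 + 5795354 = 10485295899, q_6 = 43·18691636 + 444483 = 804184831 → 10485295899/804184831
APPEND 38: p_7 = 38·10485295899 + 243709315 = 398684953477, q_7 = 38·804184831 + 18691636 = 30577715214 → 398684953477/30577715214

13/1
10861/833
304447/23350
5795354/444483
10485295899/804184831
398684953477/30577715214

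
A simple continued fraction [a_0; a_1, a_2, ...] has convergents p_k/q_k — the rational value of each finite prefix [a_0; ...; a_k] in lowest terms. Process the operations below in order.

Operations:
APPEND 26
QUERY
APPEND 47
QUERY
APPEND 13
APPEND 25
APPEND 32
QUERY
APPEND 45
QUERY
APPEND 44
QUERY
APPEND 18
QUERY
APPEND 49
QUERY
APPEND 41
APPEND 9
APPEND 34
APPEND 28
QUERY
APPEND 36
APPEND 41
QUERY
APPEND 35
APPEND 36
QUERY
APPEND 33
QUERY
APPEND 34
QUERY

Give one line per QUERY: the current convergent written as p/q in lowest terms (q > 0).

26/1
1223/47
12795061/491716
576177093/22142567
25364587153/974764664
457138745847/17567906519
22425163133656/861802184095
7937014538743892683/305020588876675005
11734580375070428236396/450961579918072319833
14807602417865740265519104/569058250719027025631701
489061876118388614035388285/18794716920648422650104796
16642911390443078617468720794/639589433552765397129194765

APPEND 26: p_0 = 26·1 + 0 = 26, q_0 = 26·0 + 1 = 1 → 26/1
APPEND 47: p_1 = 47·26 + 1 = 1223, q_1 = 47·1 + 0 = 47 → 1223/47
APPEND 13: p_2 = 13·1223 + 26 = 15925, q_2 = 13·47 + 1 = 612 → 15925/612
APPEND 25: p_3 = 25·15925 + 1223 = 399348, q_3 = 25·612 + 47 = 15347 → 399348/15347
APPEND 32: p_4 = 32·399348 + 15925 = 12795061, q_4 = 32·15347 + 612 = 491716 → 12795061/491716
APPEND 45: p_5 = 45·12795061 + 399348 = 576177093, q_5 = 45·491716 + 15347 = 22142567 → 576177093/22142567
APPEND 44: p_6 = 44·576177093 + 12795061 = 25364587153, q_6 = 44·22142567 + 491716 = 974764664 → 25364587153/974764664
APPEND 18: p_7 = 18·25364587153 + 576177093 = 457138745847, q_7 = 18·974764664 + 22142567 = 17567906519 → 457138745847/17567906519
APPEND 49: p_8 = 49·457138745847 + 25364587153 = 22425163133656, q_8 = 49·17567906519 + 974764664 = 861802184095 → 22425163133656/861802184095
APPEND 41: p_9 = 41·22425163133656 + 457138745847 = 919888827225743, q_9 = 41·861802184095 + 17567906519 = 35351457454414 → 919888827225743/35351457454414
APPEND 9: p_10 = 9·919888827225743 + 22425163133656 = 8301424608165343, q_10 = 9·35351457454414 + 861802184095 = 319024919273821 → 8301424608165343/319024919273821
APPEND 34: p_11 = 34·8301424608165343 + 919888827225743 = 283168325504847405, q_11 = 34·319024919273821 + 35351457454414 = 10882198712764328 → 283168325504847405/10882198712764328
APPEND 28: p_12 = 28·283168325504847405 + 8301424608165343 = 7937014538743892683, q_12 = 28·10882198712764328 + 319024919273821 = 305020588876675005 → 7937014538743892683/305020588876675005
APPEND 36: p_13 = 36·7937014538743892683 + 283168325504847405 = 286015691720284983993, q_13 = 36·305020588876675005 + 10882198712764328 = 10991623398273064508 → 286015691720284983993/10991623398273064508
APPEND 41: p_14 = 41·286015691720284983993 + 7937014538743892683 = 11734580375070428236396, q_14 = 41·10991623398273064508 + 305020588876675005 = 450961579918072319833 → 11734580375070428236396/450961579918072319833
APPEND 35: p_15 = 35·11734580375070428236396 + 286015691720284983993 = 410996328819185273257853, q_15 = 35·450961579918072319833 + 10991623398273064508 = 15794646920530804258663 → 410996328819185273257853/15794646920530804258663
APPEND 36: p_16 = 36·410996328819185273257853 + 11734580375070428236396 = 14807602417865740265519104, q_16 = 36·15794646920530804258663 + 450961579918072319833 = 569058250719027025631701 → 14807602417865740265519104/569058250719027025631701
APPEND 33: p_17 = 33·14807602417865740265519104 + 410996328819185273257853 = 489061876118388614035388285, q_17 = 33·569058250719027025631701 + 15794646920530804258663 = 18794716920648422650104796 → 489061876118388614035388285/18794716920648422650104796
APPEND 34: p_18 = 34·489061876118388614035388285 + 14807602417865740265519104 = 16642911390443078617468720794, q_18 = 34·18794716920648422650104796 + 569058250719027025631701 = 639589433552765397129194765 → 16642911390443078617468720794/639589433552765397129194765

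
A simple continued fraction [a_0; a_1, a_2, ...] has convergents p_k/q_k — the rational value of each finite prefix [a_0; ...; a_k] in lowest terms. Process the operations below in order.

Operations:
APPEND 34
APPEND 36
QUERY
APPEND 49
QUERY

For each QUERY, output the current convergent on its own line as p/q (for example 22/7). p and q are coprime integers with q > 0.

APPEND 34: p_0 = 34·1 + 0 = 34, q_0 = 34·0 + 1 = 1 → 34/1
APPEND 36: p_1 = 36·34 + 1 = 1225, q_1 = 36·1 + 0 = 36 → 1225/36
APPEND 49: p_2 = 49·1225 + 34 = 60059, q_2 = 49·36 + 1 = 1765 → 60059/1765

1225/36
60059/1765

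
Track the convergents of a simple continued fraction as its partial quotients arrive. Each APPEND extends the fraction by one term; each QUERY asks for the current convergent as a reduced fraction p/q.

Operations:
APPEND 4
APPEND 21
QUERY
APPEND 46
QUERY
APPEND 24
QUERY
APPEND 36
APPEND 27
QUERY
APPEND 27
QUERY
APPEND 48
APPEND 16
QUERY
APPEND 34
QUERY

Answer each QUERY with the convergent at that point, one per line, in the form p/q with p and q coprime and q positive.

APPEND 4: p_0 = 4·1 + 0 = 4, q_0 = 4·0 + 1 = 1 → 4/1
APPEND 21: p_1 = 21·4 + 1 = 85, q_1 = 21·1 + 0 = 21 → 85/21
APPEND 46: p_2 = 46·85 + 4 = 3914, q_2 = 46·21 + 1 = 967 → 3914/967
APPEND 24: p_3 = 24·3914 + 85 = 94021, q_3 = 24·967 + 21 = 23229 → 94021/23229
APPEND 36: p_4 = 36·94021 + 3914 = 3388670, q_4 = 36·23229 + 967 = 837211 → 3388670/837211
APPEND 27: p_5 = 27·3388670 + 94021 = 91588111, q_5 = 27·837211 + 23229 = 22627926 → 91588111/22627926
APPEND 27: p_6 = 27·91588111 + 3388670 = 2476267667, q_6 = 27·22627926 + 837211 = 611791213 → 2476267667/611791213
APPEND 48: p_7 = 48·2476267667 + 91588111 = 118952436127, q_7 = 48·611791213 + 22627926 = 29388606150 → 118952436127/29388606150
APPEND 16: p_8 = 16·118952436127 + 2476267667 = 1905715245699, q_8 = 16·29388606150 + 611791213 = 470829489613 → 1905715245699/470829489613
APPEND 34: p_9 = 34·1905715245699 + 118952436127 = 64913270789893, q_9 = 34·470829489613 + 29388606150 = 16037591252992 → 64913270789893/16037591252992

85/21
3914/967
94021/23229
91588111/22627926
2476267667/611791213
1905715245699/470829489613
64913270789893/16037591252992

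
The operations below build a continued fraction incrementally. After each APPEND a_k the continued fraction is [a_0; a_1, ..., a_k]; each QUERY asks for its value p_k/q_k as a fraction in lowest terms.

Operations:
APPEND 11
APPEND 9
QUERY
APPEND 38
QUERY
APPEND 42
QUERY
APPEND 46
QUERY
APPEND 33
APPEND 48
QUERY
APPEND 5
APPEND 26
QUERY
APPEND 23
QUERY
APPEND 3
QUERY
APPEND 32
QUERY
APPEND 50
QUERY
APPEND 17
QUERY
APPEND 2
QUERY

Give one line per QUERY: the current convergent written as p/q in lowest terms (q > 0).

APPEND 11: p_0 = 11·1 + 0 = 11, q_0 = 11·0 + 1 = 1 → 11/1
APPEND 9: p_1 = 9·11 + 1 = 100, q_1 = 9·1 + 0 = 9 → 100/9
APPEND 38: p_2 = 38·100 + 11 = 3811, q_2 = 38·9 + 1 = 343 → 3811/343
APPEND 42: p_3 = 42·3811 + 100 = 160162, q_3 = 42·343 + 9 = 14415 → 160162/14415
APPEND 46: p_4 = 46·160162 + 3811 = 7371263, q_4 = 46·14415 + 343 = 663433 → 7371263/663433
APPEND 33: p_5 = 33·7371263 + 160162 = 243411841, q_5 = 33·663433 + 14415 = 21907704 → 243411841/21907704
APPEND 48: p_6 = 48·243411841 + 7371263 = 11691139631, q_6 = 48·21907704 + 663433 = 1052233225 → 11691139631/1052233225
APPEND 5: p_7 = 5·11691139631 + 243411841 = 58699109996, q_7 = 5·1052233225 + 21907704 = 5283073829 → 58699109996/5283073829
APPEND 26: p_8 = 26·58699109996 + 11691139631 = 1537867999527, q_8 = 26·5283073829 + 1052233225 = 138412152779 → 1537867999527/138412152779
APPEND 23: p_9 = 23·1537867999527 + 58699109996 = 35429663099117, q_9 = 23·138412152779 + 5283073829 = 3188762587746 → 35429663099117/3188762587746
APPEND 3: p_10 = 3·35429663099117 + 1537867999527 = 107826857296878, q_10 = 3·3188762587746 + 138412152779 = 9704699916017 → 107826857296878/9704699916017
APPEND 32: p_11 = 32·107826857296878 + 35429663099117 = 3485889096599213, q_11 = 32·9704699916017 + 3188762587746 = 313739159900290 → 3485889096599213/313739159900290
APPEND 50: p_12 = 50·3485889096599213 + 107826857296878 = 174402281687257528, q_12 = 50·313739159900290 + 9704699916017 = 15696662694930517 → 174402281687257528/15696662694930517
APPEND 17: p_13 = 17·174402281687257528 + 3485889096599213 = 2968324677779977189, q_13 = 17·15696662694930517 + 313739159900290 = 267157004973719079 → 2968324677779977189/267157004973719079
APPEND 2: p_14 = 2·2968324677779977189 + 174402281687257528 = 6111051637247211906, q_14 = 2·267157004973719079 + 15696662694930517 = 550010672642368675 → 6111051637247211906/550010672642368675

100/9
3811/343
160162/14415
7371263/663433
11691139631/1052233225
1537867999527/138412152779
35429663099117/3188762587746
107826857296878/9704699916017
3485889096599213/313739159900290
174402281687257528/15696662694930517
2968324677779977189/267157004973719079
6111051637247211906/550010672642368675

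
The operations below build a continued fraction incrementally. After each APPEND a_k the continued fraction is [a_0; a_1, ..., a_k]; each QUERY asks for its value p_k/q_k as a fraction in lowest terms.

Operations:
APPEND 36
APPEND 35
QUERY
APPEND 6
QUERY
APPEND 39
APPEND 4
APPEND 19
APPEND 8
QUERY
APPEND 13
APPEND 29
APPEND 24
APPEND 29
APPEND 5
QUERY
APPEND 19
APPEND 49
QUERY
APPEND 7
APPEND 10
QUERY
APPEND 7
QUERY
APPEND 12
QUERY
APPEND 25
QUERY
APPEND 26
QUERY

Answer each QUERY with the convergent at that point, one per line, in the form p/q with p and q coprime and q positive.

1261/35
7602/211
185761286/5155963
249097745434087/6913920475559
234583560180975464/6511066879141775
16703256132529980674/463613126573895865
118569660184944765239/3291002091986746464
1439539178351867163542/39955638230414853433
36107049118981623853789/1002181957852358082289
940222816271874087362056/26096686542391724992947

APPEND 36: p_0 = 36·1 + 0 = 36, q_0 = 36·0 + 1 = 1 → 36/1
APPEND 35: p_1 = 35·36 + 1 = 1261, q_1 = 35·1 + 0 = 35 → 1261/35
APPEND 6: p_2 = 6·1261 + 36 = 7602, q_2 = 6·35 + 1 = 211 → 7602/211
APPEND 39: p_3 = 39·7602 + 1261 = 297739, q_3 = 39·211 + 35 = 8264 → 297739/8264
APPEND 4: p_4 = 4·297739 + 7602 = 1198558, q_4 = 4·8264 + 211 = 33267 → 1198558/33267
APPEND 19: p_5 = 19·1198558 + 297739 = 23070341, q_5 = 19·33267 + 8264 = 640337 → 23070341/640337
APPEND 8: p_6 = 8·23070341 + 1198558 = 185761286, q_6 = 8·640337 + 33267 = 5155963 → 185761286/5155963
APPEND 13: p_7 = 13·185761286 + 23070341 = 2437967059, q_7 = 13·5155963 + 640337 = 67667856 → 2437967059/67667856
APPEND 29: p_8 = 29·2437967059 + 185761286 = 70886805997, q_8 = 29·67667856 + 5155963 = 1967523787 → 70886805997/1967523787
APPEND 24: p_9 = 24·70886805997 + 2437967059 = 1703721310987, q_9 = 24·1967523787 + 67667856 = 47288238744 → 1703721310987/47288238744
APPEND 29: p_10 = 29·1703721310987 + 70886805997 = 49478804824620, q_10 = 29·47288238744 + 1967523787 = 1373326447363 → 49478804824620/1373326447363
APPEND 5: p_11 = 5·49478804824620 + 1703721310987 = 249097745434087, q_11 = 5·1373326447363 + 47288238744 = 6913920475559 → 249097745434087/6913920475559
APPEND 19: p_12 = 19·249097745434087 + 49478804824620 = 4782335968072273, q_12 = 19·6913920475559 + 1373326447363 = 132737815482984 → 4782335968072273/132737815482984
APPEND 49: p_13 = 49·4782335968072273 + 249097745434087 = 234583560180975464, q_13 = 49·132737815482984 + 6913920475559 = 6511066879141775 → 234583560180975464/6511066879141775
APPEND 7: p_14 = 7·234583560180975464 + 4782335968072273 = 1646867257234900521, q_14 = 7·6511066879141775 + 132737815482984 = 45710205969475409 → 1646867257234900521/45710205969475409
APPEND 10: p_15 = 10·1646867257234900521 + 234583560180975464 = 16703256132529980674, q_15 = 10·45710205969475409 + 6511066879141775 = 463613126573895865 → 16703256132529980674/463613126573895865
APPEND 7: p_16 = 7·16703256132529980674 + 1646867257234900521 = 118569660184944765239, q_16 = 7·463613126573895865 + 45710205969475409 = 3291002091986746464 → 118569660184944765239/3291002091986746464
APPEND 12: p_17 = 12·118569660184944765239 + 16703256132529980674 = 1439539178351867163542, q_17 = 12·3291002091986746464 + 463613126573895865 = 39955638230414853433 → 1439539178351867163542/39955638230414853433
APPEND 25: p_18 = 25·1439539178351867163542 + 118569660184944765239 = 36107049118981623853789, q_18 = 25·39955638230414853433 + 3291002091986746464 = 1002181957852358082289 → 36107049118981623853789/1002181957852358082289
APPEND 26: p_19 = 26·36107049118981623853789 + 1439539178351867163542 = 940222816271874087362056, q_19 = 26·1002181957852358082289 + 39955638230414853433 = 26096686542391724992947 → 940222816271874087362056/26096686542391724992947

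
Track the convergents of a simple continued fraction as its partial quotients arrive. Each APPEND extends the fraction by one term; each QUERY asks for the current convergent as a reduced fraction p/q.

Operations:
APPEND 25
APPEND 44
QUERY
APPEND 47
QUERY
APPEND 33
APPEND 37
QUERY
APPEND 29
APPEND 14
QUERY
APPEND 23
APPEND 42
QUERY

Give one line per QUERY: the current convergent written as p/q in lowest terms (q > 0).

1101/44
51772/2069
63306121/2529946
25789525325/1030644516
25015649646887/999717590682

APPEND 25: p_0 = 25·1 + 0 = 25, q_0 = 25·0 + 1 = 1 → 25/1
APPEND 44: p_1 = 44·25 + 1 = 1101, q_1 = 44·1 + 0 = 44 → 1101/44
APPEND 47: p_2 = 47·1101 + 25 = 51772, q_2 = 47·44 + 1 = 2069 → 51772/2069
APPEND 33: p_3 = 33·51772 + 1101 = 1709577, q_3 = 33·2069 + 44 = 68321 → 1709577/68321
APPEND 37: p_4 = 37·1709577 + 51772 = 63306121, q_4 = 37·68321 + 2069 = 2529946 → 63306121/2529946
APPEND 29: p_5 = 29·63306121 + 1709577 = 1837587086, q_5 = 29·2529946 + 68321 = 73436755 → 1837587086/73436755
APPEND 14: p_6 = 14·1837587086 + 63306121 = 25789525325, q_6 = 14·73436755 + 2529946 = 1030644516 → 25789525325/1030644516
APPEND 23: p_7 = 23·25789525325 + 1837587086 = 594996669561, q_7 = 23·1030644516 + 73436755 = 23778260623 → 594996669561/23778260623
APPEND 42: p_8 = 42·594996669561 + 25789525325 = 25015649646887, q_8 = 42·23778260623 + 1030644516 = 999717590682 → 25015649646887/999717590682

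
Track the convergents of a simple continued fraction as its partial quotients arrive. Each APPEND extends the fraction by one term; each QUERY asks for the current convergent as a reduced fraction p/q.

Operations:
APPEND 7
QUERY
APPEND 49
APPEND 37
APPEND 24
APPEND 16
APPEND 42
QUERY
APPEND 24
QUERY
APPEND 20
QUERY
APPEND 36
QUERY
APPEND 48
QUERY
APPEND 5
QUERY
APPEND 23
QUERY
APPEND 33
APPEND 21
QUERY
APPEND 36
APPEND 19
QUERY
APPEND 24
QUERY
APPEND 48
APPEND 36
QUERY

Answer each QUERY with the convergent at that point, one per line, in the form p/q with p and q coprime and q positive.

APPEND 7: p_0 = 7·1 + 0 = 7, q_0 = 7·0 + 1 = 1 → 7/1
APPEND 49: p_1 = 49·7 + 1 = 344, q_1 = 49·1 + 0 = 49 → 344/49
APPEND 37: p_2 = 37·344 + 7 = 12735, q_2 = 37·49 + 1 = 1814 → 12735/1814
APPEND 24: p_3 = 24·12735 + 344 = 305984, q_3 = 24·1814 + 49 = 43585 → 305984/43585
APPEND 16: p_4 = 16·305984 + 12735 = 4908479, q_4 = 16·43585 + 1814 = 699174 → 4908479/699174
APPEND 42: p_5 = 42·4908479 + 305984 = 206462102, q_5 = 42·699174 + 43585 = 29408893 → 206462102/29408893
APPEND 24: p_6 = 24·206462102 + 4908479 = 4959998927, q_6 = 24·29408893 + 699174 = 706512606 → 4959998927/706512606
APPEND 20: p_7 = 20·4959998927 + 206462102 = 99406440642, q_7 = 20·706512606 + 29408893 = 14159661013 → 99406440642/14159661013
APPEND 36: p_8 = 36·99406440642 + 4959998927 = 3583591862039, q_8 = 36·14159661013 + 706512606 = 510454309074 → 3583591862039/510454309074
APPEND 48: p_9 = 48·3583591862039 + 99406440642 = 172111815818514, q_9 = 48·510454309074 + 14159661013 = 24515966496565 → 172111815818514/24515966496565
APPEND 5: p_10 = 5·172111815818514 + 3583591862039 = 864142670954609, q_10 = 5·24515966496565 + 510454309074 = 123090286791899 → 864142670954609/123090286791899
APPEND 23: p_11 = 23·864142670954609 + 172111815818514 = 20047393247774521, q_11 = 23·123090286791899 + 24515966496565 = 2855592562710242 → 20047393247774521/2855592562710242
APPEND 33: p_12 = 33·20047393247774521 + 864142670954609 = 662428119847513802, q_12 = 33·2855592562710242 + 123090286791899 = 94357644856229885 → 662428119847513802/94357644856229885
APPEND 21: p_13 = 21·662428119847513802 + 20047393247774521 = 13931037910045564363, q_13 = 21·94357644856229885 + 2855592562710242 = 1984366134543537827 → 13931037910045564363/1984366134543537827
APPEND 36: p_14 = 36·13931037910045564363 + 662428119847513802 = 502179792881487830870, q_14 = 36·1984366134543537827 + 94357644856229885 = 71531538488423591657 → 502179792881487830870/71531538488423591657
APPEND 19: p_15 = 19·502179792881487830870 + 13931037910045564363 = 9555347102658314350893, q_15 = 19·71531538488423591657 + 1984366134543537827 = 1361083597414591779310 → 9555347102658314350893/1361083597414591779310
APPEND 24: p_16 = 24·9555347102658314350893 + 502179792881487830870 = 229830510256681032252302, q_16 = 24·1361083597414591779310 + 71531538488423591657 = 32737537876438626295097 → 229830510256681032252302/32737537876438626295097
APPEND 48: p_17 = 48·229830510256681032252302 + 9555347102658314350893 = 11041419839423347862461389, q_17 = 48·32737537876438626295097 + 1361083597414591779310 = 1572762901666468653943966 → 11041419839423347862461389/1572762901666468653943966
APPEND 36: p_18 = 36·11041419839423347862461389 + 229830510256681032252302 = 397720944729497204080862306, q_18 = 36·1572762901666468653943966 + 32737537876438626295097 = 56652201997869310168277873 → 397720944729497204080862306/56652201997869310168277873

7/1
206462102/29408893
4959998927/706512606
99406440642/14159661013
3583591862039/510454309074
172111815818514/24515966496565
864142670954609/123090286791899
20047393247774521/2855592562710242
13931037910045564363/1984366134543537827
9555347102658314350893/1361083597414591779310
229830510256681032252302/32737537876438626295097
397720944729497204080862306/56652201997869310168277873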